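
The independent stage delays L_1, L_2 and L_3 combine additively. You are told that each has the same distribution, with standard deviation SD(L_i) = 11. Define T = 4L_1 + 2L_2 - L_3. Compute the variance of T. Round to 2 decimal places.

2541.00

var(L_i) = (11)² = 121
By independence, var(T) = (4)²var(L_1) + (2)²var(L_2) + (-1)²var(L_3)
= (4)²·121 + (2)²·121 + (-1)²·121 = 2541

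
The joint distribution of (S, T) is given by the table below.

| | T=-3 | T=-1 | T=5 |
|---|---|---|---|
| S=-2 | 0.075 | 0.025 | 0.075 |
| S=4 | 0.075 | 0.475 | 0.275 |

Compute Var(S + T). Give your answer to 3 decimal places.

E[S] = 2.95,  E[T] = 0.8,  E[ST] = 2.45
Var(S) = 13.9 − (2.95)² = 5.1975;  Var(T) = 10.6 − (0.8)² = 9.96
Cov(S,T) = 2.45 − (2.95)(0.8) = 0.09
Var(S + T) = (1)²·5.1975 + (1)²·9.96 + 2·(1)·(1)·0.09 = 15.3375

15.338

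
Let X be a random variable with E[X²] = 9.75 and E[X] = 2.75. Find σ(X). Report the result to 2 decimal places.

1.48

Var(X) = 9.75 − (2.75)² = 2.1875
σ(X) = √2.1875 ≈ 1.48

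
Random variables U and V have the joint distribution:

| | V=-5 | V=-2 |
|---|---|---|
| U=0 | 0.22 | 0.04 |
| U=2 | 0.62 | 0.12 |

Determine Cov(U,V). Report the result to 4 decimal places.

0.0096

E[U] = 1.48,  E[V] = -4.52
E[UV] = -6.68
Cov(U,V) = E[UV] − E[U]E[V] = -6.68 − (1.48)(-4.52) = 0.0096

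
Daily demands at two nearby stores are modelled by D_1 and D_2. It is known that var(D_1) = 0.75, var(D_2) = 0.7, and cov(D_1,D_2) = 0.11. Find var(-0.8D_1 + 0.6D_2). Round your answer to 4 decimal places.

0.6264

var(-0.8D_1 + 0.6D_2) = (-0.8)²·var(D_1) + (0.6)²·var(D_2) + 2·(-0.8)·(0.6)·cov(D_1,D_2)
= 0.64·0.75 + 0.36·0.7 + -0.96·0.11 = 0.6264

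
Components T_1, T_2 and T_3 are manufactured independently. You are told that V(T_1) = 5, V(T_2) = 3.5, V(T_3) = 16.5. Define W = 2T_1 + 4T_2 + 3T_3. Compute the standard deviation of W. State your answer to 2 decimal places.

By independence, V(W) = (2)²V(T_1) + (4)²V(T_2) + (3)²V(T_3)
= (2)²·5 + (4)²·3.5 + (3)²·16.5 = 224.5
SD(W) = √224.5 ≈ 14.98

14.98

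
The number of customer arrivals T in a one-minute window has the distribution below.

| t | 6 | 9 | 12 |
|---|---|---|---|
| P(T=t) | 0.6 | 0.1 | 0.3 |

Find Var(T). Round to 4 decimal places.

7.2900

E[T] = (6)(0.6) + (9)(0.1) + (12)(0.3) = 8.1
E[T²] = (6)²(0.6) + (9)²(0.1) + (12)²(0.3) = 72.9
Var(T) = E[T²] − (E[T])² = 72.9 − (8.1)² = 7.29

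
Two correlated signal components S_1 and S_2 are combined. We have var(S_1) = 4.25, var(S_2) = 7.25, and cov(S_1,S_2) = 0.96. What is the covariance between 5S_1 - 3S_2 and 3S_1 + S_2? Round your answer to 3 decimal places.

38.160

cov(5S_1 - 3S_2, 3S_1 + S_2) = (5)(3)var(S_1) + (-3)(1)var(S_2) + [(5)(1) + (-3)(3)]cov(S_1,S_2)
= 15·4.25 + -3·7.25 + -4·0.96 = 38.16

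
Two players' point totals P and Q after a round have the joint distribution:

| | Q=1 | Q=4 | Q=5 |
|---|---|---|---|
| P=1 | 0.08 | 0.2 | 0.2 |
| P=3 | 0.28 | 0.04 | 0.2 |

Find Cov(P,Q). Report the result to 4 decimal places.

E[P] = 2.04,  E[Q] = 3.32
E[PQ] = 6.2
Cov(P,Q) = E[PQ] − E[P]E[Q] = 6.2 − (2.04)(3.32) = -0.5728

-0.5728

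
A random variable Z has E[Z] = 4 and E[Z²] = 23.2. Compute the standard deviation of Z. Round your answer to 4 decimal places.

2.6833

Var(Z) = 23.2 − (4)² = 7.2
SD(Z) = √7.2 ≈ 2.6833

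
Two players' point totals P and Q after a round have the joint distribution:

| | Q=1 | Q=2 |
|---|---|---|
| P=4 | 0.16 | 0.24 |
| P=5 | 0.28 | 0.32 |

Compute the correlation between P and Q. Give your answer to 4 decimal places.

E[P] = 4.6,  E[Q] = 1.56
E[PQ] = 7.16
Cov(P,Q) = E[PQ] − E[P]E[Q] = 7.16 − (4.6)(1.56) = -0.016
Var(P) = 0.24,  Var(Q) = 0.2464
ρ = -0.016 / √(0.24·0.2464) ≈ -0.0658

-0.0658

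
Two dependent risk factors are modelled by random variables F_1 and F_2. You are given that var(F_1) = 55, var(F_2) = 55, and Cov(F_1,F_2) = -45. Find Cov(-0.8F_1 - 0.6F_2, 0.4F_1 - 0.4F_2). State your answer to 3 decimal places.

-8.000

Cov(-0.8F_1 - 0.6F_2, 0.4F_1 - 0.4F_2) = (-0.8)(0.4)var(F_1) + (-0.6)(-0.4)var(F_2) + [(-0.8)(-0.4) + (-0.6)(0.4)]Cov(F_1,F_2)
= -0.32·55 + 0.24·55 + 0.08·-45 = -8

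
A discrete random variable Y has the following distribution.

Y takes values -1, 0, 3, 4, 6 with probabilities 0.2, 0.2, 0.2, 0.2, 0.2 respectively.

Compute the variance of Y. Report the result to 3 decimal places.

6.640

E[Y] = (-1)(0.2) + (0)(0.2) + (3)(0.2) + (4)(0.2) + (6)(0.2) = 2.4
E[Y²] = (-1)²(0.2) + (0)²(0.2) + (3)²(0.2) + (4)²(0.2) + (6)²(0.2) = 12.4
V(Y) = E[Y²] − (E[Y])² = 12.4 − (2.4)² = 6.64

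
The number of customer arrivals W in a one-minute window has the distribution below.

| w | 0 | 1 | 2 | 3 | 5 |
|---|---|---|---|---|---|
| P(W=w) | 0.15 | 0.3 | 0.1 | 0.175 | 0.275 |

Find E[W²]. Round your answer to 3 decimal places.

E[W²] = (0)²(0.15) + (1)²(0.3) + (2)²(0.1) + (3)²(0.175) + (5)²(0.275) = 9.15

9.150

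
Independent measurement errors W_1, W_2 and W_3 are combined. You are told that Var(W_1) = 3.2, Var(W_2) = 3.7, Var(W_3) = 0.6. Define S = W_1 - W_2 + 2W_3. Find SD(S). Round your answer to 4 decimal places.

3.0496

By independence, Var(S) = (1)²Var(W_1) + (-1)²Var(W_2) + (2)²Var(W_3)
= (1)²·3.2 + (-1)²·3.7 + (2)²·0.6 = 9.3
SD(S) = √9.3 ≈ 3.0496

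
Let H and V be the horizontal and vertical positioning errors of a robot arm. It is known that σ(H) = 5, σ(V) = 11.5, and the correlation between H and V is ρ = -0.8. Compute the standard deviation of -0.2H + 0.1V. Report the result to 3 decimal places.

Var(H) = (5)² = 25;  Var(V) = (11.5)² = 132.25
Cov(H,V) = ρ·σ(H)·σ(V) = -0.8·5·11.5 = -46
Var(-0.2H + 0.1V) = (-0.2)²·Var(H) + (0.1)²·Var(V) + 2·(-0.2)·(0.1)·Cov(H,V)
= 0.04·25 + 0.01·132.25 + -0.04·-46 = 4.1625
σ(-0.2H + 0.1V) = √4.1625 ≈ 2.040

2.040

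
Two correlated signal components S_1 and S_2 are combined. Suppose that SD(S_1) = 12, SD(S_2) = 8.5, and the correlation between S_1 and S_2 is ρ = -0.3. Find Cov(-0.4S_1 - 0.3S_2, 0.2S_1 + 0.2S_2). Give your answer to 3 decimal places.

Var(S_1) = (12)² = 144;  Var(S_2) = (8.5)² = 72.25
Cov(S_1,S_2) = ρ·SD(S_1)·SD(S_2) = -0.3·12·8.5 = -30.6
Cov(-0.4S_1 - 0.3S_2, 0.2S_1 + 0.2S_2) = (-0.4)(0.2)Var(S_1) + (-0.3)(0.2)Var(S_2) + [(-0.4)(0.2) + (-0.3)(0.2)]Cov(S_1,S_2)
= -0.08·144 + -0.06·72.25 + -0.14·-30.6 = -11.571

-11.571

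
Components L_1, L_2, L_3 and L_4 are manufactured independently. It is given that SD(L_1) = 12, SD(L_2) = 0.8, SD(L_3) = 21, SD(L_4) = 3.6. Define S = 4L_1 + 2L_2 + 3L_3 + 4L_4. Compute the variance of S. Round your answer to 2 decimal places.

6482.92

Var(L_1) = 144, Var(L_2) = 0.64, Var(L_3) = 441, Var(L_4) = 12.96
By independence, Var(S) = (4)²Var(L_1) + (2)²Var(L_2) + (3)²Var(L_3) + (4)²Var(L_4)
= (4)²·144 + (2)²·0.64 + (3)²·441 + (4)²·12.96 = 6482.92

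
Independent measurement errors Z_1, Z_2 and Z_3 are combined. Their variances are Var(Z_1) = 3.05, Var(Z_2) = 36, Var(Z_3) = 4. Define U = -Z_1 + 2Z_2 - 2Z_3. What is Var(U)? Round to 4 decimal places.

By independence, Var(U) = (-1)²Var(Z_1) + (2)²Var(Z_2) + (-2)²Var(Z_3)
= (-1)²·3.05 + (2)²·36 + (-2)²·4 = 163.05

163.0500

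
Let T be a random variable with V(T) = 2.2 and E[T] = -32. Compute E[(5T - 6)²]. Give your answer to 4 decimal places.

E[5T - 6] = 5·-32 − 6 = -166
V(5T - 6) = (5)²·2.2 = 55
E[(5T - 6)²] = V((5T - 6)) + (E[(5T - 6)])² = 55 + (-166)² = 27611

27611.0000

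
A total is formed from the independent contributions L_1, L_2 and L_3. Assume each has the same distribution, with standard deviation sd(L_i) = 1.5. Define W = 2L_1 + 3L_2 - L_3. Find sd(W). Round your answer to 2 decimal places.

5.61

V(L_i) = (1.5)² = 2.25
By independence, V(W) = (2)²V(L_1) + (3)²V(L_2) + (-1)²V(L_3)
= (2)²·2.25 + (3)²·2.25 + (-1)²·2.25 = 31.5
sd(W) = √31.5 ≈ 5.61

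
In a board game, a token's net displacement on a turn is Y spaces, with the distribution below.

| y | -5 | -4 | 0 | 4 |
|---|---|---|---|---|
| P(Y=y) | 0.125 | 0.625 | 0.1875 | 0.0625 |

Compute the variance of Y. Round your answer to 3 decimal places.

E[Y] = (-5)(0.125) + (-4)(0.625) + (0)(0.1875) + (4)(0.0625) = -2.875
E[Y²] = (-5)²(0.125) + (-4)²(0.625) + (0)²(0.1875) + (4)²(0.0625) = 14.125
var(Y) = E[Y²] − (E[Y])² = 14.125 − (-2.875)² = 5.859375

5.859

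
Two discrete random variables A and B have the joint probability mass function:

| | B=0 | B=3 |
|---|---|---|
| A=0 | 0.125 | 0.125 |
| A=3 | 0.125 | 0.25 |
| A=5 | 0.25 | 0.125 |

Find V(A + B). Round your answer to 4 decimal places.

5.2500

E[A] = 3,  E[B] = 1.5,  E[AB] = 4.125
V(A) = 12.75 − (3)² = 3.75;  V(B) = 4.5 − (1.5)² = 2.25
Cov(A,B) = 4.125 − (3)(1.5) = -0.375
V(A + B) = (1)²·3.75 + (1)²·2.25 + 2·(1)·(1)·-0.375 = 5.25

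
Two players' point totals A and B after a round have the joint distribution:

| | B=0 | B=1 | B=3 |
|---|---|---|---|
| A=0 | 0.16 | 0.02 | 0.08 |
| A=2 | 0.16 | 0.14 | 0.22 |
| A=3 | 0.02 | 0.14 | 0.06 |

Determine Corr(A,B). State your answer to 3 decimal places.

0.155

E[A] = 1.7,  E[B] = 1.38
E[AB] = 2.56
Cov(A,B) = E[AB] − E[A]E[B] = 2.56 − (1.7)(1.38) = 0.214
V(A) = 1.17,  V(B) = 1.6356
ρ = 0.214 / √(1.17·1.6356) ≈ 0.155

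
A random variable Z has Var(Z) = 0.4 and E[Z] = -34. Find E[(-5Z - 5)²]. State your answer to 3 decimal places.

E[-5Z - 5] = -5·-34 − 5 = 165
Var(-5Z - 5) = (-5)²·0.4 = 10
E[(-5Z - 5)²] = Var((-5Z - 5)) + (E[(-5Z - 5)])² = 10 + (165)² = 27235

27235.000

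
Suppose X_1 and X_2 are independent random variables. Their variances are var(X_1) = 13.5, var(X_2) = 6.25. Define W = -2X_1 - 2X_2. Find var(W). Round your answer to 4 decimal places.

By independence, var(W) = (-2)²var(X_1) + (-2)²var(X_2)
= (-2)²·13.5 + (-2)²·6.25 = 79

79.0000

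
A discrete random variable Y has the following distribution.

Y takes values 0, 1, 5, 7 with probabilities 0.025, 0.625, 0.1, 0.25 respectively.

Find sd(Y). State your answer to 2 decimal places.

E[Y] = (0)(0.025) + (1)(0.625) + (5)(0.1) + (7)(0.25) = 2.875
E[Y²] = (0)²(0.025) + (1)²(0.625) + (5)²(0.1) + (7)²(0.25) = 15.375
Var(Y) = E[Y²] − (E[Y])² = 15.375 − (2.875)² = 7.109375
sd(Y) = √7.109375 ≈ 2.67

2.67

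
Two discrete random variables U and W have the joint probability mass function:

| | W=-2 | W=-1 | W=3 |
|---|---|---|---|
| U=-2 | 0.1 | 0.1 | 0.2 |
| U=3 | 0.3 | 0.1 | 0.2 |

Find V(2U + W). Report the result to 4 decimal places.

24.9600

E[U] = 1,  E[W] = 0.2,  E[UW] = -0.9
V(U) = 7 − (1)² = 6;  V(W) = 5.4 − (0.2)² = 5.36
cov(U,W) = -0.9 − (1)(0.2) = -1.1
V(2U + W) = (2)²·6 + (1)²·5.36 + 2·(2)·(1)·-1.1 = 24.96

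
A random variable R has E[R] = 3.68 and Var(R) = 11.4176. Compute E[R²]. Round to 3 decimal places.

E[R²] = Var(R) + (E[R])² = 11.4176 + (3.68)² = 24.96

24.960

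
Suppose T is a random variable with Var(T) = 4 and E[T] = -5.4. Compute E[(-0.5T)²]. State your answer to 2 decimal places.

E[-0.5T] = -0.5·-5.4 = 2.7
Var(-0.5T) = (-0.5)²·4 = 1
E[(-0.5T)²] = Var((-0.5T)) + (E[(-0.5T)])² = 1 + (2.7)² = 8.29

8.29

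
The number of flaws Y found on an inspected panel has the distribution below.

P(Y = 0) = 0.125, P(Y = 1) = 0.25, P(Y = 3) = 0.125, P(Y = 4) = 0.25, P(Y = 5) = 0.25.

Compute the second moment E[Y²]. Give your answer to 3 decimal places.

E[Y²] = (0)²(0.125) + (1)²(0.25) + (3)²(0.125) + (4)²(0.25) + (5)²(0.25) = 11.625

11.625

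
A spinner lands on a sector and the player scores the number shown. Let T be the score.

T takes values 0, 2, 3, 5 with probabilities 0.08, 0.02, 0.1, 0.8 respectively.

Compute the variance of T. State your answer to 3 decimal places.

2.144

E[T] = (0)(0.08) + (2)(0.02) + (3)(0.1) + (5)(0.8) = 4.34
E[T²] = (0)²(0.08) + (2)²(0.02) + (3)²(0.1) + (5)²(0.8) = 20.98
var(T) = E[T²] − (E[T])² = 20.98 − (4.34)² = 2.1444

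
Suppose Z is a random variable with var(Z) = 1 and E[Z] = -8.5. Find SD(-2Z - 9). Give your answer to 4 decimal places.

var(-2Z - 9) = (-2)²·1 = 4
SD(-2Z - 9) = √4 ≈ 2.0000

2.0000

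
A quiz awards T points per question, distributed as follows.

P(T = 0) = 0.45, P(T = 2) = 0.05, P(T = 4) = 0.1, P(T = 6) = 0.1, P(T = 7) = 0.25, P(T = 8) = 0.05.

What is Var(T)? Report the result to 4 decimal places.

10.2875

E[T] = (0)(0.45) + (2)(0.05) + (4)(0.1) + (6)(0.1) + (7)(0.25) + (8)(0.05) = 3.25
E[T²] = (0)²(0.45) + (2)²(0.05) + (4)²(0.1) + (6)²(0.1) + (7)²(0.25) + (8)²(0.05) = 20.85
Var(T) = E[T²] − (E[T])² = 20.85 − (3.25)² = 10.2875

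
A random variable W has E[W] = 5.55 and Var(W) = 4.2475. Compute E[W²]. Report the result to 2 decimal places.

E[W²] = Var(W) + (E[W])² = 4.2475 + (5.55)² = 35.05

35.05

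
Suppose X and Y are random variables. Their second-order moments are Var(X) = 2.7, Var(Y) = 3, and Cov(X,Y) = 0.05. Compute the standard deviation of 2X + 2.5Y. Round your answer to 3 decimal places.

Var(2X + 2.5Y) = (2)²·Var(X) + (2.5)²·Var(Y) + 2·(2)·(2.5)·Cov(X,Y)
= 4·2.7 + 6.25·3 + 10·0.05 = 30.05
σ(2X + 2.5Y) = √30.05 ≈ 5.482

5.482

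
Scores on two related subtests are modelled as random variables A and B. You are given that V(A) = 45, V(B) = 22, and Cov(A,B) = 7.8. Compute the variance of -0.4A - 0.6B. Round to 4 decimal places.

V(-0.4A - 0.6B) = (-0.4)²·V(A) + (-0.6)²·V(B) + 2·(-0.4)·(-0.6)·Cov(A,B)
= 0.16·45 + 0.36·22 + 0.48·7.8 = 18.864

18.8640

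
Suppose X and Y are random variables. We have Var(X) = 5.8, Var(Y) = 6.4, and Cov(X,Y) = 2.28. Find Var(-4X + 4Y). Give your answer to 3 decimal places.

Var(-4X + 4Y) = (-4)²·Var(X) + (4)²·Var(Y) + 2·(-4)·(4)·Cov(X,Y)
= 16·5.8 + 16·6.4 + -32·2.28 = 122.24

122.240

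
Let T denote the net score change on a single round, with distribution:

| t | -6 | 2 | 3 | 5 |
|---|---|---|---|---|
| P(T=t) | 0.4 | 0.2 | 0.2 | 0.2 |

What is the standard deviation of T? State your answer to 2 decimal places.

4.67

E[T] = (-6)(0.4) + (2)(0.2) + (3)(0.2) + (5)(0.2) = -0.4
E[T²] = (-6)²(0.4) + (2)²(0.2) + (3)²(0.2) + (5)²(0.2) = 22
V(T) = E[T²] − (E[T])² = 22 − (-0.4)² = 21.84
sd(T) = √21.84 ≈ 4.67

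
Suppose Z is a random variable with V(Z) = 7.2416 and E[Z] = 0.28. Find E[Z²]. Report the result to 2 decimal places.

7.32

E[Z²] = V(Z) + (E[Z])² = 7.2416 + (0.28)² = 7.32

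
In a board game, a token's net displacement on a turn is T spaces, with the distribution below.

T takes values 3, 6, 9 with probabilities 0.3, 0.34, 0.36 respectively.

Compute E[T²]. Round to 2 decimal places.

44.10

E[T²] = (3)²(0.3) + (6)²(0.34) + (9)²(0.36) = 44.1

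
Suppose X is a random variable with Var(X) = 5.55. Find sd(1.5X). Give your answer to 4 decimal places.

3.5338

Var(1.5X) = (1.5)²·5.55 = 12.4875
sd(1.5X) = √12.4875 ≈ 3.5338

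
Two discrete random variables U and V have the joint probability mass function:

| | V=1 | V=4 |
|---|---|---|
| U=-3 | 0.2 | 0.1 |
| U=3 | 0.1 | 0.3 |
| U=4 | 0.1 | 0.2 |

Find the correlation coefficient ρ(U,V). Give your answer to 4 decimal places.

0.3431

E[U] = 1.5,  E[V] = 2.8
E[UV] = 5.7
Cov(U,V) = E[UV] − E[U]E[V] = 5.7 − (1.5)(2.8) = 1.5
Var(U) = 8.85,  Var(V) = 2.16
ρ = 1.5 / √(8.85·2.16) ≈ 0.3431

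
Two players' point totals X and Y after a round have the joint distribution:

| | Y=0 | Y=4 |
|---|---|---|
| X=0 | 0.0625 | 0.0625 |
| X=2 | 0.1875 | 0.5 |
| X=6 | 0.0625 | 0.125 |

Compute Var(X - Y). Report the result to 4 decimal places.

E[X] = 2.5,  E[Y] = 2.75,  E[XY] = 7
Var(X) = 9.5 − (2.5)² = 3.25;  Var(Y) = 11 − (2.75)² = 3.4375
Cov(X,Y) = 7 − (2.5)(2.75) = 0.125
Var(X - Y) = (1)²·3.25 + (-1)²·3.4375 + 2·(1)·(-1)·0.125 = 6.4375

6.4375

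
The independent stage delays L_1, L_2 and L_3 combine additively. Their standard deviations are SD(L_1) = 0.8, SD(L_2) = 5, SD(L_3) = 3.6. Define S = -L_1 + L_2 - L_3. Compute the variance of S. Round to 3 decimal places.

Var(L_1) = 0.64, Var(L_2) = 25, Var(L_3) = 12.96
By independence, Var(S) = (-1)²Var(L_1) + (1)²Var(L_2) + (-1)²Var(L_3)
= (-1)²·0.64 + (1)²·25 + (-1)²·12.96 = 38.6

38.600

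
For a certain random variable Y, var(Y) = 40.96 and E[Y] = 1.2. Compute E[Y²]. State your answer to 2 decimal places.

E[Y²] = var(Y) + (E[Y])² = 40.96 + (1.2)² = 42.4

42.40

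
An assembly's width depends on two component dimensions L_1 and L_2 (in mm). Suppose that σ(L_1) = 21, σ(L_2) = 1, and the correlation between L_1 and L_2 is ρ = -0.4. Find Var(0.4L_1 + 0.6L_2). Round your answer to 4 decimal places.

Var(L_1) = (21)² = 441;  Var(L_2) = (1)² = 1
cov(L_1,L_2) = ρ·σ(L_1)·σ(L_2) = -0.4·21·1 = -8.4
Var(0.4L_1 + 0.6L_2) = (0.4)²·Var(L_1) + (0.6)²·Var(L_2) + 2·(0.4)·(0.6)·cov(L_1,L_2)
= 0.16·441 + 0.36·1 + 0.48·-8.4 = 66.888

66.8880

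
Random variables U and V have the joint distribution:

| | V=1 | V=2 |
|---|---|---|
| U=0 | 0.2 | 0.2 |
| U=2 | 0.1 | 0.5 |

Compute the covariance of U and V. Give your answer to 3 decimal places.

E[U] = 1.2,  E[V] = 1.7
E[UV] = 2.2
Cov(U,V) = E[UV] − E[U]E[V] = 2.2 − (1.2)(1.7) = 0.16

0.160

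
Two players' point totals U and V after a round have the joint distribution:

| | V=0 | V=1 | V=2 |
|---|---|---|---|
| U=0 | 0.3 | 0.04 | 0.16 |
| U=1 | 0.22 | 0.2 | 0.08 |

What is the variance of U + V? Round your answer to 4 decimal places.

E[U] = 0.5,  E[V] = 0.72,  E[UV] = 0.36
Var(U) = 0.5 − (0.5)² = 0.25;  Var(V) = 1.2 − (0.72)² = 0.6816
Cov(U,V) = 0.36 − (0.5)(0.72) = 0
Var(U + V) = (1)²·0.25 + (1)²·0.6816 + 2·(1)·(1)·0 = 0.9316

0.9316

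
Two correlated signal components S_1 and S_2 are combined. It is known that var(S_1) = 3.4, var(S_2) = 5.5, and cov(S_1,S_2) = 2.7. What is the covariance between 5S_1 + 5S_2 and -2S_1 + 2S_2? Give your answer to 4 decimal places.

cov(5S_1 + 5S_2, -2S_1 + 2S_2) = (5)(-2)var(S_1) + (5)(2)var(S_2) + [(5)(2) + (5)(-2)]cov(S_1,S_2)
= -10·3.4 + 10·5.5 + 0·2.7 = 21

21.0000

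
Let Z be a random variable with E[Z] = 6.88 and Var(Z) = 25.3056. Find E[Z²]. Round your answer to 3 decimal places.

E[Z²] = Var(Z) + (E[Z])² = 25.3056 + (6.88)² = 72.64

72.640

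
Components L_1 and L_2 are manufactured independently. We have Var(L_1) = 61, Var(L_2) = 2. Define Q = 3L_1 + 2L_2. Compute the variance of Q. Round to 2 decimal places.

By independence, Var(Q) = (3)²Var(L_1) + (2)²Var(L_2)
= (3)²·61 + (2)²·2 = 557

557.00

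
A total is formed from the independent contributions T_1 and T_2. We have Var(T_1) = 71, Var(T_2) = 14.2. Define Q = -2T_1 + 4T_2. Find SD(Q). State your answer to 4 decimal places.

By independence, Var(Q) = (-2)²Var(T_1) + (4)²Var(T_2)
= (-2)²·71 + (4)²·14.2 = 511.2
SD(Q) = √511.2 ≈ 22.6097

22.6097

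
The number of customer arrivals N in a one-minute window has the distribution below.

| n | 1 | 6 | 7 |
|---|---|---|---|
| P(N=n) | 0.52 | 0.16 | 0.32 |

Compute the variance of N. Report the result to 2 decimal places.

8.12

E[N] = (1)(0.52) + (6)(0.16) + (7)(0.32) = 3.72
E[N²] = (1)²(0.52) + (6)²(0.16) + (7)²(0.32) = 21.96
Var(N) = E[N²] − (E[N])² = 21.96 − (3.72)² = 8.1216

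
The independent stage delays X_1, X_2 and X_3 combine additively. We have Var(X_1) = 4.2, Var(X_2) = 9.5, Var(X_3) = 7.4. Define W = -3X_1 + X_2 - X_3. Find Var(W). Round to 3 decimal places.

By independence, Var(W) = (-3)²Var(X_1) + (1)²Var(X_2) + (-1)²Var(X_3)
= (-3)²·4.2 + (1)²·9.5 + (-1)²·7.4 = 54.7

54.700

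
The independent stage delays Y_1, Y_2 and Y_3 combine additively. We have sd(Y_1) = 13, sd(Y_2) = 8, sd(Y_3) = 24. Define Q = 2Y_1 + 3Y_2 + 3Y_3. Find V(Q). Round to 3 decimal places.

V(Y_1) = 169, V(Y_2) = 64, V(Y_3) = 576
By independence, V(Q) = (2)²V(Y_1) + (3)²V(Y_2) + (3)²V(Y_3)
= (2)²·169 + (3)²·64 + (3)²·576 = 6436

6436.000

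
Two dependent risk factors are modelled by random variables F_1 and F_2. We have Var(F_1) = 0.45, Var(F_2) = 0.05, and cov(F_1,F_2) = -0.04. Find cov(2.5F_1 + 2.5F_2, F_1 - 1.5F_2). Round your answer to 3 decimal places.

0.988

cov(2.5F_1 + 2.5F_2, F_1 - 1.5F_2) = (2.5)(1)Var(F_1) + (2.5)(-1.5)Var(F_2) + [(2.5)(-1.5) + (2.5)(1)]cov(F_1,F_2)
= 2.5·0.45 + -3.75·0.05 + -1.25·-0.04 = 0.9875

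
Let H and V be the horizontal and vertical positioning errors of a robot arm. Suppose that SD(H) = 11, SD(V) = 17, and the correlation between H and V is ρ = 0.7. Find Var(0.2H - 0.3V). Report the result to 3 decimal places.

Var(H) = (11)² = 121;  Var(V) = (17)² = 289
Cov(H,V) = ρ·SD(H)·SD(V) = 0.7·11·17 = 130.9
Var(0.2H - 0.3V) = (0.2)²·Var(H) + (-0.3)²·Var(V) + 2·(0.2)·(-0.3)·Cov(H,V)
= 0.04·121 + 0.09·289 + -0.12·130.9 = 15.142

15.142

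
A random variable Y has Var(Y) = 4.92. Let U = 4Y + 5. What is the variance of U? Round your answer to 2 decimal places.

78.72

Var(4Y + 5) = (4)²·Var(Y) = 16·4.92 = 78.72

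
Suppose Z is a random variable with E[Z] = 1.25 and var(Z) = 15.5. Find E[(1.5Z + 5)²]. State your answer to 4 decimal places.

82.1406

E[1.5Z + 5] = 1.5·1.25 + 5 = 6.875
var(1.5Z + 5) = (1.5)²·15.5 = 34.875
E[(1.5Z + 5)²] = var((1.5Z + 5)) + (E[(1.5Z + 5)])² = 34.875 + (6.875)² = 82.140625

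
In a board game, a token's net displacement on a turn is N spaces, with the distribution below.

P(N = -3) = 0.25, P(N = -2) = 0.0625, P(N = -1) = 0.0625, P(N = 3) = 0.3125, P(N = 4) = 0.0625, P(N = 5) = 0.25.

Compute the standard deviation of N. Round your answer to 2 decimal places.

3.22

E[N] = (-3)(0.25) + (-2)(0.0625) + (-1)(0.0625) + (3)(0.3125) + (4)(0.0625) + (5)(0.25) = 1.5
E[N²] = (-3)²(0.25) + (-2)²(0.0625) + (-1)²(0.0625) + (3)²(0.3125) + (4)²(0.0625) + (5)²(0.25) = 12.625
Var(N) = E[N²] − (E[N])² = 12.625 − (1.5)² = 10.375
SD(N) = √10.375 ≈ 3.22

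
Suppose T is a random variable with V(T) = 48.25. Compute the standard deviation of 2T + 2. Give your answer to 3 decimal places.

13.892

V(2T + 2) = (2)²·48.25 = 193
SD(2T + 2) = √193 ≈ 13.892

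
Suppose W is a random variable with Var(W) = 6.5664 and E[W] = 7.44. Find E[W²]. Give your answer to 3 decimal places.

61.920

E[W²] = Var(W) + (E[W])² = 6.5664 + (7.44)² = 61.92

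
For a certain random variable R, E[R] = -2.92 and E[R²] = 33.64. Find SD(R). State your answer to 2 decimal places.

5.01

Var(R) = 33.64 − (-2.92)² = 25.1136
SD(R) = √25.1136 ≈ 5.01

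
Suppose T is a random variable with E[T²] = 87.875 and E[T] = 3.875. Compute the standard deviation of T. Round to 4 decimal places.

Var(T) = 87.875 − (3.875)² = 72.859375
SD(T) = √72.859375 ≈ 8.5358

8.5358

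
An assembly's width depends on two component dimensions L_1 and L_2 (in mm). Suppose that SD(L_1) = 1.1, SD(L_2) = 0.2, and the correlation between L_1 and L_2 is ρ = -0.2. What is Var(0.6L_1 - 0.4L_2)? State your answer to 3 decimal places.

0.463

Var(L_1) = (1.1)² = 1.21;  Var(L_2) = (0.2)² = 0.04
cov(L_1,L_2) = ρ·SD(L_1)·SD(L_2) = -0.2·1.1·0.2 = -0.044
Var(0.6L_1 - 0.4L_2) = (0.6)²·Var(L_1) + (-0.4)²·Var(L_2) + 2·(0.6)·(-0.4)·cov(L_1,L_2)
= 0.36·1.21 + 0.16·0.04 + -0.48·-0.044 = 0.46312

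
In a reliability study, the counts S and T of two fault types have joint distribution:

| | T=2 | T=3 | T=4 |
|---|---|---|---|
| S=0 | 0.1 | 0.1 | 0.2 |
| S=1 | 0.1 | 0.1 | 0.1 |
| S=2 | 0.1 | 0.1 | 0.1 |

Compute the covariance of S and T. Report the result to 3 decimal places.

-0.090

E[S] = 0.9,  E[T] = 3.1
E[ST] = 2.7
cov(S,T) = E[ST] − E[S]E[T] = 2.7 − (0.9)(3.1) = -0.09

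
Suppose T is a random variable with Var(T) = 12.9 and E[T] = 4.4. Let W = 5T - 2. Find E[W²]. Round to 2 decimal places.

722.50

E[5T - 2] = 5·4.4 − 2 = 20
Var(5T - 2) = (5)²·12.9 = 322.5
E[W²] = Var(W) + (E[W])² = 322.5 + (20)² = 722.5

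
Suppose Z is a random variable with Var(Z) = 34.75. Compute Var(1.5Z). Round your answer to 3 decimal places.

78.188

Var(1.5Z) = (1.5)²·Var(Z) = 2.25·34.75 = 78.1875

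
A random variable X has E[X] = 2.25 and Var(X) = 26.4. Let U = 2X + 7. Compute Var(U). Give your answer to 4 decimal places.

Var(2X + 7) = (2)²·Var(X) = 4·26.4 = 105.6

105.6000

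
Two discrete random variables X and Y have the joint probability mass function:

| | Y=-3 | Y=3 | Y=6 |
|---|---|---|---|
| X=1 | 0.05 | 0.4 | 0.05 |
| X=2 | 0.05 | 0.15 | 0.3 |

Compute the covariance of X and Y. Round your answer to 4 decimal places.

E[X] = 1.5,  E[Y] = 3.45
E[XY] = 5.55
Cov(X,Y) = E[XY] − E[X]E[Y] = 5.55 − (1.5)(3.45) = 0.375

0.3750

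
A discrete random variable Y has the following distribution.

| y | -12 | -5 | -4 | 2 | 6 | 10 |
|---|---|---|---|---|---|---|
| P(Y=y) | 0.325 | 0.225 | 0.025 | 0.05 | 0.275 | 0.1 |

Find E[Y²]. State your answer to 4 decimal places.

E[Y²] = (-12)²(0.325) + (-5)²(0.225) + (-4)²(0.025) + (2)²(0.05) + (6)²(0.275) + (10)²(0.1) = 72.925

72.9250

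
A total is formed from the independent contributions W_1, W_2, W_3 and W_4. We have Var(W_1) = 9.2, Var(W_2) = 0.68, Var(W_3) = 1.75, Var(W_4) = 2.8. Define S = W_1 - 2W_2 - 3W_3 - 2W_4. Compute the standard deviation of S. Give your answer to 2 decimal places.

6.23

By independence, Var(S) = (1)²Var(W_1) + (-2)²Var(W_2) + (-3)²Var(W_3) + (-2)²Var(W_4)
= (1)²·9.2 + (-2)²·0.68 + (-3)²·1.75 + (-2)²·2.8 = 38.87
σ(S) = √38.87 ≈ 6.23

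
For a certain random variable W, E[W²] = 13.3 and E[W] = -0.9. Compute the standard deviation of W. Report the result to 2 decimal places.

3.53

Var(W) = 13.3 − (-0.9)² = 12.49
SD(W) = √12.49 ≈ 3.53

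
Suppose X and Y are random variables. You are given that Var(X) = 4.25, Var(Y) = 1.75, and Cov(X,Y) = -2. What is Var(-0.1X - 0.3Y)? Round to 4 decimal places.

0.0800

Var(-0.1X - 0.3Y) = (-0.1)²·Var(X) + (-0.3)²·Var(Y) + 2·(-0.1)·(-0.3)·Cov(X,Y)
= 0.01·4.25 + 0.09·1.75 + 0.06·-2 = 0.08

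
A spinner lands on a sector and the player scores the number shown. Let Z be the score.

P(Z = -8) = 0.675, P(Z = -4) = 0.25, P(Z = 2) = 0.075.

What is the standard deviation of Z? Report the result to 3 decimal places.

E[Z] = (-8)(0.675) + (-4)(0.25) + (2)(0.075) = -6.25
E[Z²] = (-8)²(0.675) + (-4)²(0.25) + (2)²(0.075) = 47.5
Var(Z) = E[Z²] − (E[Z])² = 47.5 − (-6.25)² = 8.4375
SD(Z) = √8.4375 ≈ 2.905

2.905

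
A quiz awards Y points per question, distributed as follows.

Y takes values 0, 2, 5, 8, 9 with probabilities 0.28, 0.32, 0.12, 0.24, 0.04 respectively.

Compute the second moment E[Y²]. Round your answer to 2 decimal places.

E[Y²] = (0)²(0.28) + (2)²(0.32) + (5)²(0.12) + (8)²(0.24) + (9)²(0.04) = 22.88

22.88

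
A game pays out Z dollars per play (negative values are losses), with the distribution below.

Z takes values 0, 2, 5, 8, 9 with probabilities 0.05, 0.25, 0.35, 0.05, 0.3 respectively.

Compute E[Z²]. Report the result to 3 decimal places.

37.250

E[Z²] = (0)²(0.05) + (2)²(0.25) + (5)²(0.35) + (8)²(0.05) + (9)²(0.3) = 37.25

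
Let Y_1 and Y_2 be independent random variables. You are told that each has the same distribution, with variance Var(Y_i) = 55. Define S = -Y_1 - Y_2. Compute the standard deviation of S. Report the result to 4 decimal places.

By independence, Var(S) = (-1)²Var(Y_1) + (-1)²Var(Y_2)
= (-1)²·55 + (-1)²·55 = 110
SD(S) = √110 ≈ 10.4881

10.4881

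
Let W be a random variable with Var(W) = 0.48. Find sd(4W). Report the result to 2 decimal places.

Var(4W) = (4)²·0.48 = 7.68
sd(4W) = √7.68 ≈ 2.77

2.77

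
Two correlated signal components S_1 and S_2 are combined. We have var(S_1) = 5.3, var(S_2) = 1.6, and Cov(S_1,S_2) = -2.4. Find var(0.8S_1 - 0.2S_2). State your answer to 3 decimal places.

4.224

var(0.8S_1 - 0.2S_2) = (0.8)²·var(S_1) + (-0.2)²·var(S_2) + 2·(0.8)·(-0.2)·Cov(S_1,S_2)
= 0.64·5.3 + 0.04·1.6 + -0.32·-2.4 = 4.224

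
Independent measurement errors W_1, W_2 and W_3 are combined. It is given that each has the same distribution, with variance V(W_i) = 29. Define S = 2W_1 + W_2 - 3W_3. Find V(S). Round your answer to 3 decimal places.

By independence, V(S) = (2)²V(W_1) + (1)²V(W_2) + (-3)²V(W_3)
= (2)²·29 + (1)²·29 + (-3)²·29 = 406

406.000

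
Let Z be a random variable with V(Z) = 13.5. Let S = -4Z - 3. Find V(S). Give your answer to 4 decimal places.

V(-4Z - 3) = (-4)²·V(Z) = 16·13.5 = 216

216.0000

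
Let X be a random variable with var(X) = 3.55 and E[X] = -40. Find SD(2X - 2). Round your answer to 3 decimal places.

3.768

var(2X - 2) = (2)²·3.55 = 14.2
SD(2X - 2) = √14.2 ≈ 3.768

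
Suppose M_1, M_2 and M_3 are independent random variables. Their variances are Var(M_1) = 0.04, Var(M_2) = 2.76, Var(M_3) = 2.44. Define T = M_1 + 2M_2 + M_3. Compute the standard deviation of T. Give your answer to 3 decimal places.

By independence, Var(T) = (1)²Var(M_1) + (2)²Var(M_2) + (1)²Var(M_3)
= (1)²·0.04 + (2)²·2.76 + (1)²·2.44 = 13.52
SD(T) = √13.52 ≈ 3.677

3.677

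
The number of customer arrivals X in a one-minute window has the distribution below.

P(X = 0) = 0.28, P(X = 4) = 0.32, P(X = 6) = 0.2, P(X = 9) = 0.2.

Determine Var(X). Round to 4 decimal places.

10.2016

E[X] = (0)(0.28) + (4)(0.32) + (6)(0.2) + (9)(0.2) = 4.28
E[X²] = (0)²(0.28) + (4)²(0.32) + (6)²(0.2) + (9)²(0.2) = 28.52
Var(X) = E[X²] − (E[X])² = 28.52 − (4.28)² = 10.2016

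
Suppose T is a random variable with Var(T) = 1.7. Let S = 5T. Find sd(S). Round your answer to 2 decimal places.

6.52

Var(5T) = (5)²·1.7 = 42.5
sd(S) = √42.5 ≈ 6.52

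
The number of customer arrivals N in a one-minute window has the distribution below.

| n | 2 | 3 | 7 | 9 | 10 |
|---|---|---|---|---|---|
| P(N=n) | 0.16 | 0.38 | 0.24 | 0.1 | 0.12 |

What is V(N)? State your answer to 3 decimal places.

8.462

E[N] = (2)(0.16) + (3)(0.38) + (7)(0.24) + (9)(0.1) + (10)(0.12) = 5.24
E[N²] = (2)²(0.16) + (3)²(0.38) + (7)²(0.24) + (9)²(0.1) + (10)²(0.12) = 35.92
V(N) = E[N²] − (E[N])² = 35.92 − (5.24)² = 8.4624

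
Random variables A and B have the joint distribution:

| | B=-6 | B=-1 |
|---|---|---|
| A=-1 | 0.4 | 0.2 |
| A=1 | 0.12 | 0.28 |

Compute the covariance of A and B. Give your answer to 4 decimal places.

E[A] = -0.2,  E[B] = -3.6
E[AB] = 1.6
Cov(A,B) = E[AB] − E[A]E[B] = 1.6 − (-0.2)(-3.6) = 0.88

0.8800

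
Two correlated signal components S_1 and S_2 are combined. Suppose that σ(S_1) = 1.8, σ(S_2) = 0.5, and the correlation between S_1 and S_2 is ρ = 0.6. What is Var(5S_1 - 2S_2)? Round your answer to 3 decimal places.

71.200

Var(S_1) = (1.8)² = 3.24;  Var(S_2) = (0.5)² = 0.25
Cov(S_1,S_2) = ρ·σ(S_1)·σ(S_2) = 0.6·1.8·0.5 = 0.54
Var(5S_1 - 2S_2) = (5)²·Var(S_1) + (-2)²·Var(S_2) + 2·(5)·(-2)·Cov(S_1,S_2)
= 25·3.24 + 4·0.25 + -20·0.54 = 71.2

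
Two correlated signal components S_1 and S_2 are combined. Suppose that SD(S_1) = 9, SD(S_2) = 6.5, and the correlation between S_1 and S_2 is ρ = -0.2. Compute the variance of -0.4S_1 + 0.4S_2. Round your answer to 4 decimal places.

23.4640

V(S_1) = (9)² = 81;  V(S_2) = (6.5)² = 42.25
Cov(S_1,S_2) = ρ·SD(S_1)·SD(S_2) = -0.2·9·6.5 = -11.7
V(-0.4S_1 + 0.4S_2) = (-0.4)²·V(S_1) + (0.4)²·V(S_2) + 2·(-0.4)·(0.4)·Cov(S_1,S_2)
= 0.16·81 + 0.16·42.25 + -0.32·-11.7 = 23.464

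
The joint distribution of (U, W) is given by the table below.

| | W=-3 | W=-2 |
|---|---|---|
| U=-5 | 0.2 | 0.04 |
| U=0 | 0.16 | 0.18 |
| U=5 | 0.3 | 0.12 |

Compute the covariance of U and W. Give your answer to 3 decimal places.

E[U] = 0.9,  E[W] = -2.66
E[UW] = -2.3
Cov(U,W) = E[UW] − E[U]E[W] = -2.3 − (0.9)(-2.66) = 0.094

0.094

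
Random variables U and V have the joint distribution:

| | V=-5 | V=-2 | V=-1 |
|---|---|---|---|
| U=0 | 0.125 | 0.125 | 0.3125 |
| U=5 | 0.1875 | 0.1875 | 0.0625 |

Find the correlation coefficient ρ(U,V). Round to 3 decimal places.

-0.302

E[U] = 2.1875,  E[V] = -2.5625
E[UV] = -6.875
Cov(U,V) = E[UV] − E[U]E[V] = -6.875 − (2.1875)(-2.5625) = -1.26953125
var(U) = 6.15234375,  var(V) = 2.87109375
ρ = -1.26953125 / √(6.15234375·2.87109375) ≈ -0.302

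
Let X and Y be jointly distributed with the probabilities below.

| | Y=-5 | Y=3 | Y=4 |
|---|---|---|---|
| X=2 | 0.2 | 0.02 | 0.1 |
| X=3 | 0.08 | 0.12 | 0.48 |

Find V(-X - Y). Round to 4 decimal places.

17.8996

E[X] = 2.68,  E[Y] = 1.34,  E[XY] = 4.56
V(X) = 7.4 − (2.68)² = 0.2176;  V(Y) = 17.54 − (1.34)² = 15.7444
Cov(X,Y) = 4.56 − (2.68)(1.34) = 0.9688
V(-X - Y) = (-1)²·0.2176 + (-1)²·15.7444 + 2·(-1)·(-1)·0.9688 = 17.8996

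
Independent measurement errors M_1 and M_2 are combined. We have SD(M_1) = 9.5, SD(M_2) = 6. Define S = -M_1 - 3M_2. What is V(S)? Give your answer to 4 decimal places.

V(M_1) = 90.25, V(M_2) = 36
By independence, V(S) = (-1)²V(M_1) + (-3)²V(M_2)
= (-1)²·90.25 + (-3)²·36 = 414.25

414.2500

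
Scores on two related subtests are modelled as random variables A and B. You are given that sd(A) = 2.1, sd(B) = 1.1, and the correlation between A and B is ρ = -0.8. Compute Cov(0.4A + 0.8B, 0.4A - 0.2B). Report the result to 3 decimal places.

V(A) = (2.1)² = 4.41;  V(B) = (1.1)² = 1.21
Cov(A,B) = ρ·sd(A)·sd(B) = -0.8·2.1·1.1 = -1.848
Cov(0.4A + 0.8B, 0.4A - 0.2B) = (0.4)(0.4)V(A) + (0.8)(-0.2)V(B) + [(0.4)(-0.2) + (0.8)(0.4)]Cov(A,B)
= 0.16·4.41 + -0.16·1.21 + 0.24·-1.848 = 0.06848

0.068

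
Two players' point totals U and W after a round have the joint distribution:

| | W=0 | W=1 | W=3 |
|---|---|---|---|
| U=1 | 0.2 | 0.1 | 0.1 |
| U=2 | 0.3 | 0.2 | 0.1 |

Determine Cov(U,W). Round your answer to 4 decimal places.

E[U] = 1.6,  E[W] = 0.9
E[UW] = 1.4
Cov(U,W) = E[UW] − E[U]E[W] = 1.4 − (1.6)(0.9) = -0.04

-0.0400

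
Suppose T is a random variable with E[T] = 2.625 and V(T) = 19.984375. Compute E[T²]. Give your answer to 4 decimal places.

E[T²] = V(T) + (E[T])² = 19.984375 + (2.625)² = 26.875

26.8750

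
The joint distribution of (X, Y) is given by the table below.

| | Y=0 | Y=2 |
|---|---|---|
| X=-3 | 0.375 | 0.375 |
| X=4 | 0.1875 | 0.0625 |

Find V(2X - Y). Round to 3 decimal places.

40.359

E[X] = -1.25,  E[Y] = 0.875,  E[XY] = -1.75
V(X) = 10.75 − (-1.25)² = 9.1875;  V(Y) = 1.75 − (0.875)² = 0.984375
Cov(X,Y) = -1.75 − (-1.25)(0.875) = -0.65625
V(2X - Y) = (2)²·9.1875 + (-1)²·0.984375 + 2·(2)·(-1)·-0.65625 = 40.359375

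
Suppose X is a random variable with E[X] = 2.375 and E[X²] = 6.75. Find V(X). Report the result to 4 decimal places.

V(X) = 6.75 − (2.375)² = 1.109375

1.1094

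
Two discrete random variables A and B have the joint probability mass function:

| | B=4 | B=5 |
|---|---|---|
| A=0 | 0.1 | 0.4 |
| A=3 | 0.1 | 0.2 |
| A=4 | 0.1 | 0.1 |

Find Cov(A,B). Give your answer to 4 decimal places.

E[A] = 1.7,  E[B] = 4.7
E[AB] = 7.8
Cov(A,B) = E[AB] − E[A]E[B] = 7.8 − (1.7)(4.7) = -0.19

-0.1900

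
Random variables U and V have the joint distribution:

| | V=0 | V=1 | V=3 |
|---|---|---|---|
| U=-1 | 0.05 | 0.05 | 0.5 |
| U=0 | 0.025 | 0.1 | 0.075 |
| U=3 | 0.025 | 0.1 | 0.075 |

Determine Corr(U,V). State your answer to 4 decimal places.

-0.3307

E[U] = 0,  E[V] = 2.2
E[UV] = -0.575
cov(U,V) = E[UV] − E[U]E[V] = -0.575 − (0)(2.2) = -0.575
var(U) = 2.4,  var(V) = 1.26
ρ = -0.575 / √(2.4·1.26) ≈ -0.3307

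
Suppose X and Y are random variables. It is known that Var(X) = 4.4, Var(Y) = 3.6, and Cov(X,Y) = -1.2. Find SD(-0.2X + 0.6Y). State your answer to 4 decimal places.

Var(-0.2X + 0.6Y) = (-0.2)²·Var(X) + (0.6)²·Var(Y) + 2·(-0.2)·(0.6)·Cov(X,Y)
= 0.04·4.4 + 0.36·3.6 + -0.24·-1.2 = 1.76
SD(-0.2X + 0.6Y) = √1.76 ≈ 1.3266

1.3266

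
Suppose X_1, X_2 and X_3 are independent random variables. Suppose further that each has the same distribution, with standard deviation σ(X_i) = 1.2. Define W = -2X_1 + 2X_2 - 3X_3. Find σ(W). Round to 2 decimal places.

Var(X_i) = (1.2)² = 1.44
By independence, Var(W) = (-2)²Var(X_1) + (2)²Var(X_2) + (-3)²Var(X_3)
= (-2)²·1.44 + (2)²·1.44 + (-3)²·1.44 = 24.48
σ(W) = √24.48 ≈ 4.95

4.95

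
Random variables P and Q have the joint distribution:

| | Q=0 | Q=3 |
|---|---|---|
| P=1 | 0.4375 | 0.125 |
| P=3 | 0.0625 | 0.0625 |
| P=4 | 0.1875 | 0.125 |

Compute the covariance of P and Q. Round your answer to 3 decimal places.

E[P] = 2.1875,  E[Q] = 0.9375
E[PQ] = 2.4375
Cov(P,Q) = E[PQ] − E[P]E[Q] = 2.4375 − (2.1875)(0.9375) = 0.38671875

0.387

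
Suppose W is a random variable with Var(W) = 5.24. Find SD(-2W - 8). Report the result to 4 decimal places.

Var(-2W - 8) = (-2)²·5.24 = 20.96
SD(-2W - 8) = √20.96 ≈ 4.5782

4.5782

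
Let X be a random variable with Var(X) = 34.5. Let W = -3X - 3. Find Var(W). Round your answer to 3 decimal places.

310.500

Var(-3X - 3) = (-3)²·Var(X) = 9·34.5 = 310.5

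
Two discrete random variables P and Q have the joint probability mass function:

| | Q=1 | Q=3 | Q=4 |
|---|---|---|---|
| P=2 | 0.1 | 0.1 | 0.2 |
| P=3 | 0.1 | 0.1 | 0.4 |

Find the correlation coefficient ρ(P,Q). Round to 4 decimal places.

E[P] = 2.6,  E[Q] = 3.2
E[PQ] = 8.4
Cov(P,Q) = E[PQ] − E[P]E[Q] = 8.4 − (2.6)(3.2) = 0.08
V(P) = 0.24,  V(Q) = 1.36
ρ = 0.08 / √(0.24·1.36) ≈ 0.1400

0.1400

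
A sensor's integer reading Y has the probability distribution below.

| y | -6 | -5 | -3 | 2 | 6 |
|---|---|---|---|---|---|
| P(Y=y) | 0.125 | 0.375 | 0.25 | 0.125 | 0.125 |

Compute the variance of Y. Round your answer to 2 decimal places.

E[Y] = (-6)(0.125) + (-5)(0.375) + (-3)(0.25) + (2)(0.125) + (6)(0.125) = -2.375
E[Y²] = (-6)²(0.125) + (-5)²(0.375) + (-3)²(0.25) + (2)²(0.125) + (6)²(0.125) = 21.125
Var(Y) = E[Y²] − (E[Y])² = 21.125 − (-2.375)² = 15.484375

15.48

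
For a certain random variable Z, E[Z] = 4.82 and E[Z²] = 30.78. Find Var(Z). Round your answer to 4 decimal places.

Var(Z) = 30.78 − (4.82)² = 7.5476

7.5476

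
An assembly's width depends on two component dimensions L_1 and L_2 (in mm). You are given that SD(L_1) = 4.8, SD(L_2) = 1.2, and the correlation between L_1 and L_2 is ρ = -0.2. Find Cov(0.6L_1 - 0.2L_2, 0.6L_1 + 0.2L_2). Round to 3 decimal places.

Var(L_1) = (4.8)² = 23.04;  Var(L_2) = (1.2)² = 1.44
Cov(L_1,L_2) = ρ·SD(L_1)·SD(L_2) = -0.2·4.8·1.2 = -1.152
Cov(0.6L_1 - 0.2L_2, 0.6L_1 + 0.2L_2) = (0.6)(0.6)Var(L_1) + (-0.2)(0.2)Var(L_2) + [(0.6)(0.2) + (-0.2)(0.6)]Cov(L_1,L_2)
= 0.36·23.04 + -0.04·1.44 + 0·-1.152 = 8.2368

8.237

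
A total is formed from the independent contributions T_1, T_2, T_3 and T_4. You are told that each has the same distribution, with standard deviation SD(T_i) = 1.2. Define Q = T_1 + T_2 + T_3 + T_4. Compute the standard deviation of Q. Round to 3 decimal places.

V(T_i) = (1.2)² = 1.44
By independence, V(Q) = (1)²V(T_1) + (1)²V(T_2) + (1)²V(T_3) + (1)²V(T_4)
= (1)²·1.44 + (1)²·1.44 + (1)²·1.44 + (1)²·1.44 = 5.76
SD(Q) = √5.76 ≈ 2.400

2.400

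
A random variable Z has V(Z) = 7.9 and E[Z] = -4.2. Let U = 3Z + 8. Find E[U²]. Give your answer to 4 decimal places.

E[3Z + 8] = 3·-4.2 + 8 = -4.6
V(3Z + 8) = (3)²·7.9 = 71.1
E[U²] = V(U) + (E[U])² = 71.1 + (-4.6)² = 92.26

92.2600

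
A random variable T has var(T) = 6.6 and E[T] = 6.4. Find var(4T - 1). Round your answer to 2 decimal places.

105.60

var(4T - 1) = (4)²·var(T) = 16·6.6 = 105.6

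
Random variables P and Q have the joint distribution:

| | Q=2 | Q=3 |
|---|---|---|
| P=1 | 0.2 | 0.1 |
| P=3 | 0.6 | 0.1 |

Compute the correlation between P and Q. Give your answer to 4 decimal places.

E[P] = 2.4,  E[Q] = 2.2
E[PQ] = 5.2
cov(P,Q) = E[PQ] − E[P]E[Q] = 5.2 − (2.4)(2.2) = -0.08
Var(P) = 0.84,  Var(Q) = 0.16
ρ = -0.08 / √(0.84·0.16) ≈ -0.2182

-0.2182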